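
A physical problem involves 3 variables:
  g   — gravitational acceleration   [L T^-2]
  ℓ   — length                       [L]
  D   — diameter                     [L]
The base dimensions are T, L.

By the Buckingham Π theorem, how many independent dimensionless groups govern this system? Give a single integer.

1

Exponent matrix [T,L] × [g,ℓ,D]:
  T: [-2  0  0]
  L: [ 1  1  1]
Row reduction gives pivot columns g,ℓ; rank = 2
n=3, r=2 ⇒ 1 dimensionless group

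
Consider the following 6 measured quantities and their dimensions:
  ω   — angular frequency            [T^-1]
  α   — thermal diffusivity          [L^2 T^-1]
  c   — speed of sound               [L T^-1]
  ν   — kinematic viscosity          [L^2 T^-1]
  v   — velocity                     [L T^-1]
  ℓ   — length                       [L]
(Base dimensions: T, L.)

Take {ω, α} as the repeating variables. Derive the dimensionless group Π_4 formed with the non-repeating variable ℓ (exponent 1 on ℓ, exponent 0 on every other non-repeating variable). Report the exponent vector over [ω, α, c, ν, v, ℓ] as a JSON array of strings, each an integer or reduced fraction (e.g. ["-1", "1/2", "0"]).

["1/2", "-1/2", "0", "0", "0", "1"]

Dimensional matrix (T×L by ω×α×c×ν×v×ℓ):
  T: [-1 -1 -1 -1 -1  0]
  L: [ 0  2  1  2  1  1]
Echelon form has 2 nonzero rows (pivots: ω,α)
Repeat: ω,α; free: c,ν,v,ℓ
RREF:
  r0: [   1    0  1/2    0  1/2 -1/2]
  r1: [   0    1  1/2    1  1/2  1/2]
Fix exponent of ℓ at 1, c at 0, ν at 0, v at 0; solve each RREF row for its pivot's exponent:
  r0: exp(ω) + (-1/2)·1 = 0 ⇒ exp(ω) = 1/2
  r1: exp(α) + (1/2)·1 = 0 ⇒ exp(α) = -1/2
Π_4 = ω^(1/2) · α^(-1/2) · ℓ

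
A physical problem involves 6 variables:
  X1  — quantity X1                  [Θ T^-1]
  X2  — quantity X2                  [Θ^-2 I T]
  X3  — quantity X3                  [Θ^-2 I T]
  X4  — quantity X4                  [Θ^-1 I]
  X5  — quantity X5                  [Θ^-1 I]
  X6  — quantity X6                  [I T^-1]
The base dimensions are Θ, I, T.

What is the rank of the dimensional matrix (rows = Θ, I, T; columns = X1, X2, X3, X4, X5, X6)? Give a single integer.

2

Exponent matrix [Θ,I,T] × [X1,X2,X3,X4,X5,X6]:
  Θ: [ 1 -2 -2 -1 -1  0]
  I: [ 0  1  1  1  1  1]
  T: [-1  1  1  0  0 -1]
Row reduction gives pivot columns X1,X2; rank = 2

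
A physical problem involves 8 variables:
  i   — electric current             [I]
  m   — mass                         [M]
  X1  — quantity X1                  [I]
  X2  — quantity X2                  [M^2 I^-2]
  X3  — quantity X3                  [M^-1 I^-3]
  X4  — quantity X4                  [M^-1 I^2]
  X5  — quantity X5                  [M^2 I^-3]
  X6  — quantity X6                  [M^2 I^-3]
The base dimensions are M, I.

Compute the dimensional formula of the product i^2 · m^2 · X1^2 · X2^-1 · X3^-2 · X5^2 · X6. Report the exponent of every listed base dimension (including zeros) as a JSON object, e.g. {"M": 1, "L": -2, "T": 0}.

{"M": 8, "I": 3}

Exponent matrix [M,I] × [i,m,X1,X2,X3,X4,X5,X6]:
  M: [ 0  1  0  2 -1 -1  2  2]
  I: [ 1  0  1 -2 -3  2 -3 -3]
  [M]: (2)·0+(2)·1+(2)·0+(-1)·2+(-2)·-1+(2)·2+(1)·2 = 8
  [I]: (2)·1+(2)·0+(2)·1+(-1)·-2+(-2)·-3+(2)·-3+(1)·-3 = 3
⇒ M^8 I^3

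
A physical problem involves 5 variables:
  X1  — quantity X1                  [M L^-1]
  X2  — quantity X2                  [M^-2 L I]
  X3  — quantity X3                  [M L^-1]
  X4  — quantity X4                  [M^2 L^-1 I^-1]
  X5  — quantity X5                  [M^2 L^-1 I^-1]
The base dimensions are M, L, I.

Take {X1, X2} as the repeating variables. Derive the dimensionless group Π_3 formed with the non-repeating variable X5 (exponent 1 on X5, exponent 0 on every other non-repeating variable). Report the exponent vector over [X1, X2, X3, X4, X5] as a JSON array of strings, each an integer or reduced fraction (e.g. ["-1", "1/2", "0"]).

["0", "1", "0", "0", "1"]

Write exponents as rows M,L,I / cols X1,X2,X3,X4,X5:
  M: [ 1 -2  1  2  2]
  L: [-1  1 -1 -1 -1]
  I: [ 0  1  0 -1 -1]
Row reduction gives pivot columns X1,X2; rank = 2
Pivot set = {X1,X2}, free = {X3,X4,X5}
RREF:
  r0: [   1    0    1    0    0]
  r1: [   0    1    0   -1   -1]
  r2: [   0    0    0    0    0]
Fix exponent of X5 at 1, X3 at 0, X4 at 0; solve each RREF row for its pivot's exponent:
  r0: exp(X1) + (0)·1 = 0 ⇒ exp(X1) = 0
  r1: exp(X2) + (-1)·1 = 0 ⇒ exp(X2) = 1
Π_3 = X2 · X5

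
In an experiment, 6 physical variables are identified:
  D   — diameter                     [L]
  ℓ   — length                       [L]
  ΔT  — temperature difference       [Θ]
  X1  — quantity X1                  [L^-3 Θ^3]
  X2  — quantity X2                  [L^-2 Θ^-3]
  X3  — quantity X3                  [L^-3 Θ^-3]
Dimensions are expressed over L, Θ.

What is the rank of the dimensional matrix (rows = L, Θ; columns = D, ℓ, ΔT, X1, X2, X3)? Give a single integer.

2

Write exponents as rows L,Θ / cols D,ℓ,ΔT,X1,X2,X3:
  L: [ 1  1  0 -3 -2 -3]
  Θ: [ 0  0  1  3 -3 -3]
Row reduction gives pivot columns D,ΔT; rank = 2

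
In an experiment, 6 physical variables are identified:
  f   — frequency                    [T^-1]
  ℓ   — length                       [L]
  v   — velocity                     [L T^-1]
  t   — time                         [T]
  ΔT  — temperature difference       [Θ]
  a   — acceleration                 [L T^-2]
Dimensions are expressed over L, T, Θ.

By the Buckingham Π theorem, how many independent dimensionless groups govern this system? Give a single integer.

3

Write exponents as rows L,T,Θ / cols f,ℓ,v,t,ΔT,a:
  L: [ 0  1  1  0  0  1]
  T: [-1  0 -1  1  0 -2]
  Θ: [ 0  0  0  0  1  0]
Echelon form has 3 nonzero rows (pivots: f,ℓ,ΔT)
n=6, r=3 ⇒ 3 dimensionless groups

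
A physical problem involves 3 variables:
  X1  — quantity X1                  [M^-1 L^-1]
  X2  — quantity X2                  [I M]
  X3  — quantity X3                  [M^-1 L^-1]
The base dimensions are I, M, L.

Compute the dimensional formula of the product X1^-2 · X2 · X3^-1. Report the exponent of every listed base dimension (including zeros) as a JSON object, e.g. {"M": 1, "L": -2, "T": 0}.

Write exponents as rows I,M,L / cols X1,X2,X3:
  I: [ 0  1  0]
  M: [-1  1 -1]
  L: [-1  0 -1]
  [I]: (-2)·0+(1)·1+(-1)·0 = 1
  [M]: (-2)·-1+(1)·1+(-1)·-1 = 4
  [L]: (-2)·-1+(1)·0+(-1)·-1 = 3
⇒ I M^4 L^3

{"I": 1, "M": 4, "L": 3}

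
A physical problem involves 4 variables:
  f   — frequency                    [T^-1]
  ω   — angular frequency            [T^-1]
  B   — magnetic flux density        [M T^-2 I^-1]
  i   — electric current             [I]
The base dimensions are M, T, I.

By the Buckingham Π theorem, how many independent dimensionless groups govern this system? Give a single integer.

1

Dimensional matrix (M×T×I by f×ω×B×i):
  M: [ 0  0  1  0]
  T: [-1 -1 -2  0]
  I: [ 0  0 -1  1]
Row reduction gives pivot columns f,B,i; rank = 3
n=4, r=3 ⇒ 1 dimensionless group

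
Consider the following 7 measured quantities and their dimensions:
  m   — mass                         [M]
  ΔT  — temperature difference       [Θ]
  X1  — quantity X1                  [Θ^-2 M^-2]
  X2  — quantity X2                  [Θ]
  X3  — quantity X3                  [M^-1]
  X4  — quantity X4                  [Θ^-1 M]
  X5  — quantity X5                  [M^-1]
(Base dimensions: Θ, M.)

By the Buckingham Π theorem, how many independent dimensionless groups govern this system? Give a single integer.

Exponent matrix [Θ,M] × [m,ΔT,X1,X2,X3,X4,X5]:
  Θ: [ 0  1 -2  1  0 -1  0]
  M: [ 1  0 -2  0 -1  1 -1]
RREF → pivots at {m,ΔT} ⇒ r = 2
n=7, r=2 ⇒ 5 dimensionless groups

5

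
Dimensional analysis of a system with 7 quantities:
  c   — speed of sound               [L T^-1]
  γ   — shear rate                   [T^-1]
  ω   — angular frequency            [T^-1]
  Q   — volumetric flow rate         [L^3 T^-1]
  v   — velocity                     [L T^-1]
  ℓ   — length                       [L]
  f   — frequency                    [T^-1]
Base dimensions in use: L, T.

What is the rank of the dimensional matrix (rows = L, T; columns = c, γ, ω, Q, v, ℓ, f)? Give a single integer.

2

Dimensional matrix (L×T by c×γ×ω×Q×v×ℓ×f):
  L: [ 1  0  0  3  1  1  0]
  T: [-1 -1 -1 -1 -1  0 -1]
Echelon form has 2 nonzero rows (pivots: c,γ)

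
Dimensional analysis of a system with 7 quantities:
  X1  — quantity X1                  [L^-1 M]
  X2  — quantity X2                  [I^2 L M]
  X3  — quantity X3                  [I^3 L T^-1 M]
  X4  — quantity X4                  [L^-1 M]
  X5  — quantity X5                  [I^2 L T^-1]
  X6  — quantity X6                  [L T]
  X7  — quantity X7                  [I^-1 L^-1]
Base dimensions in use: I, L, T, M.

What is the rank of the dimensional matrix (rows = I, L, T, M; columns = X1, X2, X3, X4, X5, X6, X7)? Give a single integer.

Dimensional matrix (I×L×T×M by X1×X2×X3×X4×X5×X6×X7):
  I: [ 0  2  3  0  2  0 -1]
  L: [-1  1  1 -1  1  1 -1]
  T: [ 0  0 -1  0 -1  1  0]
  M: [ 1  1  1  1  0  0  0]
Echelon form has 3 nonzero rows (pivots: X1,X2,X3)

3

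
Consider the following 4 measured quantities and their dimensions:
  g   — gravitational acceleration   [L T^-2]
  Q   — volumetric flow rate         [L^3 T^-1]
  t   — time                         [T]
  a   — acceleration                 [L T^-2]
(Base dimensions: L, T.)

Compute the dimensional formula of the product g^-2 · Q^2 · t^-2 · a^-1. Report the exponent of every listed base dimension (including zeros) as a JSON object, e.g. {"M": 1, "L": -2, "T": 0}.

Dimensional matrix (L×T by g×Q×t×a):
  L: [ 1  3  0  1]
  T: [-2 -1  1 -2]
  [L]: (-2)·1+(2)·3+(-2)·0+(-1)·1 = 3
  [T]: (-2)·-2+(2)·-1+(-2)·1+(-1)·-2 = 2
⇒ L^3 T^2

{"L": 3, "T": 2}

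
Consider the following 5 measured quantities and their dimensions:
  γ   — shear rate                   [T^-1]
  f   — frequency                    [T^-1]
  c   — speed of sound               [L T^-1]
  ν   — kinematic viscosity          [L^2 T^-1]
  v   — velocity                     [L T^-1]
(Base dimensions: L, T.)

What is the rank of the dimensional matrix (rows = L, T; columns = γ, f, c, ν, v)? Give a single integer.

Write exponents as rows L,T / cols γ,f,c,ν,v:
  L: [ 0  0  1  2  1]
  T: [-1 -1 -1 -1 -1]
Echelon form has 2 nonzero rows (pivots: γ,c)

2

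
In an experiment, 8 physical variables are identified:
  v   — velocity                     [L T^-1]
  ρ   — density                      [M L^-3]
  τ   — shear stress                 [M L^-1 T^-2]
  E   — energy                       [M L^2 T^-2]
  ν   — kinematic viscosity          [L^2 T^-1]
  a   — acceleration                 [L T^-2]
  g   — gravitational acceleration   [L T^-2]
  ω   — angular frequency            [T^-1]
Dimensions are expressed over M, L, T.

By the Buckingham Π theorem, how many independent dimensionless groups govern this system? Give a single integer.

Exponent matrix [M,L,T] × [v,ρ,τ,E,ν,a,g,ω]:
  M: [ 0  1  1  1  0  0  0  0]
  L: [ 1 -3 -1  2  2  1  1  0]
  T: [-1  0 -2 -2 -1 -2 -2 -1]
Row reduction gives pivot columns v,ρ,E; rank = 3
Π count = n − r = 8 − 3 = 5

5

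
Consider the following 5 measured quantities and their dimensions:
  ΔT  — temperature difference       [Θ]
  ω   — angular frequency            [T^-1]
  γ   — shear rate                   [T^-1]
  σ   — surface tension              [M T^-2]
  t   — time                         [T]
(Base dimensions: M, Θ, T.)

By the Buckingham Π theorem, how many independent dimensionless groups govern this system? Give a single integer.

2

Dimensional matrix (M×Θ×T by ΔT×ω×γ×σ×t):
  M: [ 0  0  0  1  0]
  Θ: [ 1  0  0  0  0]
  T: [ 0 -1 -1 -2  1]
Echelon form has 3 nonzero rows (pivots: ΔT,ω,σ)
n=5, r=3 ⇒ 2 dimensionless groups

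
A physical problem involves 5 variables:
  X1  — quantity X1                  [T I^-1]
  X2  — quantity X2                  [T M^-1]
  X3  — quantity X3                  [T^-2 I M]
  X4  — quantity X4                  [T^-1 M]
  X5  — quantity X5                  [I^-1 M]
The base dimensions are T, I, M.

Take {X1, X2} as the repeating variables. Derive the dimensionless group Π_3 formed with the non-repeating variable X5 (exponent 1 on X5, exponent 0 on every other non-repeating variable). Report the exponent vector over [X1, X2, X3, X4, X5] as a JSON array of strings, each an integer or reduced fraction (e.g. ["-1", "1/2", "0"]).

["-1", "1", "0", "0", "1"]

Write exponents as rows T,I,M / cols X1,X2,X3,X4,X5:
  T: [ 1  1 -2 -1  0]
  I: [-1  0  1  0 -1]
  M: [ 0 -1  1  1  1]
Echelon form has 2 nonzero rows (pivots: X1,X2)
Repeat: X1,X2; free: X3,X4,X5
RREF:
  r0: [   1    0   -1    0    1]
  r1: [   0    1   -1   -1   -1]
  r2: [   0    0    0    0    0]
Fix exponent of X5 at 1, X3 at 0, X4 at 0; solve each RREF row for its pivot's exponent:
  r0: exp(X1) + (1)·1 = 0 ⇒ exp(X1) = -1
  r1: exp(X2) + (-1)·1 = 0 ⇒ exp(X2) = 1
Π_3 = X1^-1 · X2 · X5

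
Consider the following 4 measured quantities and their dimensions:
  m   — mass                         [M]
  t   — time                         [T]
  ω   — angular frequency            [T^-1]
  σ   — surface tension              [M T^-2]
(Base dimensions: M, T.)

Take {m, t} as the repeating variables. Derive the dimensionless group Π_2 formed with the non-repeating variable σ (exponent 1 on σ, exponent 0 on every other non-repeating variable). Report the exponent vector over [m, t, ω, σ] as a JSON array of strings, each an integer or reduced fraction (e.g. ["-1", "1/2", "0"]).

["-1", "2", "0", "1"]

Dimensional matrix (M×T by m×t×ω×σ):
  M: [ 1  0  0  1]
  T: [ 0  1 -1 -2]
Echelon form has 2 nonzero rows (pivots: m,t)
Pivot set = {m,t}, free = {ω,σ}
RREF:
  r0: [   1    0    0    1]
  r1: [   0    1   -1   -2]
Fix exponent of σ at 1, ω at 0; solve each RREF row for its pivot's exponent:
  r0: exp(m) + (1)·1 = 0 ⇒ exp(m) = -1
  r1: exp(t) + (-2)·1 = 0 ⇒ exp(t) = 2
Π_2 = m^-1 · t^2 · σ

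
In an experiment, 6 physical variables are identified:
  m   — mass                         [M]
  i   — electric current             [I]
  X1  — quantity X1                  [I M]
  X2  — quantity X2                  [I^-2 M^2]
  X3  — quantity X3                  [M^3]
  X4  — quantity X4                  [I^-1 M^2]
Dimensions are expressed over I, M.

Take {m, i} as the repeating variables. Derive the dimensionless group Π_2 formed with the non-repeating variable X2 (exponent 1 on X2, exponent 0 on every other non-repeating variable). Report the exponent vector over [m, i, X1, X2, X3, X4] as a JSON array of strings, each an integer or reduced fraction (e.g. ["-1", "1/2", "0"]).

Dimensional matrix (I×M by m×i×X1×X2×X3×X4):
  I: [ 0  1  1 -2  0 -1]
  M: [ 1  0  1  2  3  2]
Echelon form has 2 nonzero rows (pivots: m,i)
Pivot set = {m,i}, free = {X1,X2,X3,X4}
RREF:
  r0: [   1    0    1    2    3    2]
  r1: [   0    1    1   -2    0   -1]
Fix exponent of X2 at 1, X1 at 0, X3 at 0, X4 at 0; solve each RREF row for its pivot's exponent:
  r0: exp(m) + (2)·1 = 0 ⇒ exp(m) = -2
  r1: exp(i) + (-2)·1 = 0 ⇒ exp(i) = 2
Π_2 = m^-2 · i^2 · X2

["-2", "2", "0", "1", "0", "0"]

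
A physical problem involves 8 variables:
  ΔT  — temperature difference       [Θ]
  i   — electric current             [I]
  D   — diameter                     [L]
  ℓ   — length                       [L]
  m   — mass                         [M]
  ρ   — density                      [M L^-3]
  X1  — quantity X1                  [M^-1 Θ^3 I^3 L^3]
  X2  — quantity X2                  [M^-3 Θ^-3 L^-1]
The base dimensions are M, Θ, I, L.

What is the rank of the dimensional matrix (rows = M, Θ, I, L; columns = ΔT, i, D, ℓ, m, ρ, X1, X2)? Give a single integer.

Write exponents as rows M,Θ,I,L / cols ΔT,i,D,ℓ,m,ρ,X1,X2:
  M: [ 0  0  0  0  1  1 -1 -3]
  Θ: [ 1  0  0  0  0  0  3 -3]
  I: [ 0  1  0  0  0  0  3  0]
  L: [ 0  0  1  1  0 -3  3 -1]
RREF → pivots at {ΔT,i,D,m} ⇒ r = 4

4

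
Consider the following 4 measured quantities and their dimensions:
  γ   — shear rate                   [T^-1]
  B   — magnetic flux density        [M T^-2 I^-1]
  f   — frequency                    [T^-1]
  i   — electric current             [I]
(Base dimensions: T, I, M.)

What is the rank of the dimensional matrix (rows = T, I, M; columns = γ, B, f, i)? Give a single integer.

Exponent matrix [T,I,M] × [γ,B,f,i]:
  T: [-1 -2 -1  0]
  I: [ 0 -1  0  1]
  M: [ 0  1  0  0]
Echelon form has 3 nonzero rows (pivots: γ,B,i)

3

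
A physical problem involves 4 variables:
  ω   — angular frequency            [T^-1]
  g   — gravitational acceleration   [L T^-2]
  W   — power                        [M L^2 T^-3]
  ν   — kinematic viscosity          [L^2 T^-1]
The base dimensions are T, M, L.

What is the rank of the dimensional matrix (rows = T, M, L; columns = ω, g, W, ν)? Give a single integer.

Exponent matrix [T,M,L] × [ω,g,W,ν]:
  T: [-1 -2 -3 -1]
  M: [ 0  0  1  0]
  L: [ 0  1  2  2]
RREF → pivots at {ω,g,W} ⇒ r = 3

3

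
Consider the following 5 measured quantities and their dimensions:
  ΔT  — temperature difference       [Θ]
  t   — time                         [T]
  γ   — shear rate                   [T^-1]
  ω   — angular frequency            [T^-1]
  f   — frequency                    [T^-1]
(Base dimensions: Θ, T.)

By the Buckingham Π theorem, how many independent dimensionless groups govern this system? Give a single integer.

3

Write exponents as rows Θ,T / cols ΔT,t,γ,ω,f:
  Θ: [ 1  0  0  0  0]
  T: [ 0  1 -1 -1 -1]
Row reduction gives pivot columns ΔT,t; rank = 2
Π count = n − r = 5 − 2 = 3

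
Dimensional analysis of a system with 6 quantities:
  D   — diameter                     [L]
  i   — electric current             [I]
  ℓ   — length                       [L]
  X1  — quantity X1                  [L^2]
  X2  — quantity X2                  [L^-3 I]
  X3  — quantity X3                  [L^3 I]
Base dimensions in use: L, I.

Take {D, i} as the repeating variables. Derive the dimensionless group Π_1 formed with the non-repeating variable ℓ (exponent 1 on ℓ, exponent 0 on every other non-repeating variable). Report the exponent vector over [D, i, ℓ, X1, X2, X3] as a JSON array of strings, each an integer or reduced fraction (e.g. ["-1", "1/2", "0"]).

Exponent matrix [L,I] × [D,i,ℓ,X1,X2,X3]:
  L: [ 1  0  1  2 -3  3]
  I: [ 0  1  0  0  1  1]
Row reduction gives pivot columns D,i; rank = 2
Pivot set = {D,i}, free = {ℓ,X1,X2,X3}
RREF:
  r0: [   1    0    1    2   -3    3]
  r1: [   0    1    0    0    1    1]
Fix exponent of ℓ at 1, X1 at 0, X2 at 0, X3 at 0; solve each RREF row for its pivot's exponent:
  r0: exp(D) + (1)·1 = 0 ⇒ exp(D) = -1
  r1: exp(i) + (0)·1 = 0 ⇒ exp(i) = 0
Π_1 = D^-1 · ℓ

["-1", "0", "1", "0", "0", "0"]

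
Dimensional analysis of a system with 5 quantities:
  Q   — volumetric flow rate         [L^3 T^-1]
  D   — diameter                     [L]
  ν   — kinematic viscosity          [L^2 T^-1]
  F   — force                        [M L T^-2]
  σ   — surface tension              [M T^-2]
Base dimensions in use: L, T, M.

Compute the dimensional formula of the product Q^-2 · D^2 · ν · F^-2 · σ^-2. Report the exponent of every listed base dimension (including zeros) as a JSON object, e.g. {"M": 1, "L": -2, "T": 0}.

{"L": -4, "T": 9, "M": -4}

Write exponents as rows L,T,M / cols Q,D,ν,F,σ:
  L: [ 3  1  2  1  0]
  T: [-1  0 -1 -2 -2]
  M: [ 0  0  0  1  1]
  [L]: (-2)·3+(2)·1+(1)·2+(-2)·1+(-2)·0 = -4
  [T]: (-2)·-1+(2)·0+(1)·-1+(-2)·-2+(-2)·-2 = 9
  [M]: (-2)·0+(2)·0+(1)·0+(-2)·1+(-2)·1 = -4
⇒ L^-4 T^9 M^-4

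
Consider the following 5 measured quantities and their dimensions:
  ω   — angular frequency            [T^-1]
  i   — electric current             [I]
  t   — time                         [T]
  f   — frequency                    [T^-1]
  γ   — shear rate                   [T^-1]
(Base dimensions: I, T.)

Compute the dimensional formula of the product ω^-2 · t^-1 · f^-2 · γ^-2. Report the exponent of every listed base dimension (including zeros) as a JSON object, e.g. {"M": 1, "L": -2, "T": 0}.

{"I": 0, "T": 5}

Exponent matrix [I,T] × [ω,i,t,f,γ]:
  I: [ 0  1  0  0  0]
  T: [-1  0  1 -1 -1]
  [I]: (-2)·0+(-1)·0+(-2)·0+(-2)·0 = 0
  [T]: (-2)·-1+(-1)·1+(-2)·-1+(-2)·-1 = 5
⇒ T^5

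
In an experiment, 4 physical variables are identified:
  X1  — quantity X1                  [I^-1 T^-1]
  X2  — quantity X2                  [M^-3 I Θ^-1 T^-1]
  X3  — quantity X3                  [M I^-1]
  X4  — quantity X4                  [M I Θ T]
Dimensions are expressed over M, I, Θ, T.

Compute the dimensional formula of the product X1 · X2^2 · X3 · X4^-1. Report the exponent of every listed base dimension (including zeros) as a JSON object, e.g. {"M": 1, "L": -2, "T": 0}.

Dimensional matrix (M×I×Θ×T by X1×X2×X3×X4):
  M: [ 0 -3  1  1]
  I: [-1  1 -1  1]
  Θ: [ 0 -1  0  1]
  T: [-1 -1  0  1]
  [M]: (1)·0+(2)·-3+(1)·1+(-1)·1 = -6
  [I]: (1)·-1+(2)·1+(1)·-1+(-1)·1 = -1
  [Θ]: (1)·0+(2)·-1+(1)·0+(-1)·1 = -3
  [T]: (1)·-1+(2)·-1+(1)·0+(-1)·1 = -4
⇒ M^-6 I^-1 Θ^-3 T^-4

{"M": -6, "I": -1, "Θ": -3, "T": -4}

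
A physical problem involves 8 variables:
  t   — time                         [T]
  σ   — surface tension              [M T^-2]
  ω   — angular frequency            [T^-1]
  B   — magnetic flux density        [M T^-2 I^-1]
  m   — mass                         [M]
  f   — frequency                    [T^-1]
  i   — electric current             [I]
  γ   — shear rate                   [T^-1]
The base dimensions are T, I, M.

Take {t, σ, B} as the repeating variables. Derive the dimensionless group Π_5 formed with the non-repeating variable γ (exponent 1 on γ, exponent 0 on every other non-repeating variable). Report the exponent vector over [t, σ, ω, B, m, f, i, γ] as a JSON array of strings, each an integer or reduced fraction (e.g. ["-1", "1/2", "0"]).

["1", "0", "0", "0", "0", "0", "0", "1"]

Dimensional matrix (T×I×M by t×σ×ω×B×m×f×i×γ):
  T: [ 1 -2 -1 -2  0 -1  0 -1]
  I: [ 0  0  0 -1  0  0  1  0]
  M: [ 0  1  0  1  1  0  0  0]
RREF → pivots at {t,σ,B} ⇒ r = 3
Pivot set = {t,σ,B}, free = {ω,m,f,i,γ}
RREF:
  r0: [   1    0   -1    0    2   -1    0   -1]
  r1: [   0    1    0    0    1    0    1    0]
  r2: [   0    0    0    1    0    0   -1    0]
Fix exponent of γ at 1, ω at 0, m at 0, f at 0, i at 0; solve each RREF row for its pivot's exponent:
  r0: exp(t) + (-1)·1 = 0 ⇒ exp(t) = 1
  r1: exp(σ) + (0)·1 = 0 ⇒ exp(σ) = 0
  r2: exp(B) + (0)·1 = 0 ⇒ exp(B) = 0
Π_5 = t · γ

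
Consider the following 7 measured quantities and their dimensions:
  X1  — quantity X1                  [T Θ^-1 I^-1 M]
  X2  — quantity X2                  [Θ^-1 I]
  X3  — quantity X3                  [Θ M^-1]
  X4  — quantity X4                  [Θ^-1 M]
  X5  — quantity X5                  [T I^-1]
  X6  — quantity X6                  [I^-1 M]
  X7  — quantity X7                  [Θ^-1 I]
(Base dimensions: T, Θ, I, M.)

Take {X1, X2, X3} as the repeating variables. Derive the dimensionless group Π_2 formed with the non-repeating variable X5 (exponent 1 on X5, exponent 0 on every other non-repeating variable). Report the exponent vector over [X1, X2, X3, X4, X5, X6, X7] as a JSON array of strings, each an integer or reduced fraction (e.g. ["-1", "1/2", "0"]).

["-1", "0", "-1", "0", "1", "0", "0"]

Dimensional matrix (T×Θ×I×M by X1×X2×X3×X4×X5×X6×X7):
  T: [ 1  0  0  0  1  0  0]
  Θ: [-1 -1  1 -1  0  0 -1]
  I: [-1  1  0  0 -1 -1  1]
  M: [ 1  0 -1  1  0  1  0]
Echelon form has 3 nonzero rows (pivots: X1,X2,X3)
Pivot set = {X1,X2,X3}, free = {X4,X5,X6,X7}
RREF:
  r0: [   1    0    0    0    1    0    0]
  r1: [   0    1    0    0    0   -1    1]
  r2: [   0    0    1   -1    1   -1    0]
  r3: [   0    0    0    0    0    0    0]
Fix exponent of X5 at 1, X4 at 0, X6 at 0, X7 at 0; solve each RREF row for its pivot's exponent:
  r0: exp(X1) + (1)·1 = 0 ⇒ exp(X1) = -1
  r1: exp(X2) + (0)·1 = 0 ⇒ exp(X2) = 0
  r2: exp(X3) + (1)·1 = 0 ⇒ exp(X3) = -1
Π_2 = X1^-1 · X3^-1 · X5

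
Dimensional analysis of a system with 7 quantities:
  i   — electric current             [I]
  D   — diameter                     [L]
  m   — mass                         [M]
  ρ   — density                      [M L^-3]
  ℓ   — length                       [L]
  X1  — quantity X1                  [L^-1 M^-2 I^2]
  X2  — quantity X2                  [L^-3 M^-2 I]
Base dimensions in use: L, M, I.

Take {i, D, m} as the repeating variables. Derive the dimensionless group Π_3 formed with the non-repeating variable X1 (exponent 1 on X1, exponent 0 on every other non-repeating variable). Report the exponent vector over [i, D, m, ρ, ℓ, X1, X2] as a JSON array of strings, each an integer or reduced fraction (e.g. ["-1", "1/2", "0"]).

Write exponents as rows L,M,I / cols i,D,m,ρ,ℓ,X1,X2:
  L: [ 0  1  0 -3  1 -1 -3]
  M: [ 0  0  1  1  0 -2 -2]
  I: [ 1  0  0  0  0  2  1]
RREF → pivots at {i,D,m} ⇒ r = 3
Repeat: i,D,m; free: ρ,ℓ,X1,X2
RREF:
  r0: [   1    0    0    0    0    2    1]
  r1: [   0    1    0   -3    1   -1   -3]
  r2: [   0    0    1    1    0   -2   -2]
Fix exponent of X1 at 1, ρ at 0, ℓ at 0, X2 at 0; solve each RREF row for its pivot's exponent:
  r0: exp(i) + (2)·1 = 0 ⇒ exp(i) = -2
  r1: exp(D) + (-1)·1 = 0 ⇒ exp(D) = 1
  r2: exp(m) + (-2)·1 = 0 ⇒ exp(m) = 2
Π_3 = i^-2 · D · m^2 · X1

["-2", "1", "2", "0", "0", "1", "0"]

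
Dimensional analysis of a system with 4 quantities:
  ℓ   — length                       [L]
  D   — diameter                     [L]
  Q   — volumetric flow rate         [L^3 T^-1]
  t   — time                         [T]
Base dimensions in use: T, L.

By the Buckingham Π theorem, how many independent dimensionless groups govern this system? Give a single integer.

2

Exponent matrix [T,L] × [ℓ,D,Q,t]:
  T: [ 0  0 -1  1]
  L: [ 1  1  3  0]
RREF → pivots at {ℓ,Q} ⇒ r = 2
4 vars − rank 2 = 2 Π groups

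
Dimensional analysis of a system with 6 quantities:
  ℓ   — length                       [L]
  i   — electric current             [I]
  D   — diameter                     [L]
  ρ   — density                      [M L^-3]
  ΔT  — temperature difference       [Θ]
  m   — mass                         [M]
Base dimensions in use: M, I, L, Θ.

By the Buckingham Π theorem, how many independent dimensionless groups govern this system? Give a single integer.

2

Exponent matrix [M,I,L,Θ] × [ℓ,i,D,ρ,ΔT,m]:
  M: [ 0  0  0  1  0  1]
  I: [ 0  1  0  0  0  0]
  L: [ 1  0  1 -3  0  0]
  Θ: [ 0  0  0  0  1  0]
Echelon form has 4 nonzero rows (pivots: ℓ,i,ρ,ΔT)
n=6, r=4 ⇒ 2 dimensionless groups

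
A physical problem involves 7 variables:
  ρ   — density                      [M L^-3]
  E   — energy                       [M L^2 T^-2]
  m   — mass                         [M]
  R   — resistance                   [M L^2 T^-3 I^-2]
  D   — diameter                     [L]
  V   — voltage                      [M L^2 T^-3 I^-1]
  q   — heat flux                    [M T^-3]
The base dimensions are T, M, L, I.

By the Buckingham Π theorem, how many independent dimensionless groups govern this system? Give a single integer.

Exponent matrix [T,M,L,I] × [ρ,E,m,R,D,V,q]:
  T: [ 0 -2  0 -3  0 -3 -3]
  M: [ 1  1  1  1  0  1  1]
  L: [-3  2  0  2  1  2  0]
  I: [ 0  0  0 -2  0 -1  0]
RREF → pivots at {ρ,E,m,R} ⇒ r = 4
Π count = n − r = 7 − 4 = 3

3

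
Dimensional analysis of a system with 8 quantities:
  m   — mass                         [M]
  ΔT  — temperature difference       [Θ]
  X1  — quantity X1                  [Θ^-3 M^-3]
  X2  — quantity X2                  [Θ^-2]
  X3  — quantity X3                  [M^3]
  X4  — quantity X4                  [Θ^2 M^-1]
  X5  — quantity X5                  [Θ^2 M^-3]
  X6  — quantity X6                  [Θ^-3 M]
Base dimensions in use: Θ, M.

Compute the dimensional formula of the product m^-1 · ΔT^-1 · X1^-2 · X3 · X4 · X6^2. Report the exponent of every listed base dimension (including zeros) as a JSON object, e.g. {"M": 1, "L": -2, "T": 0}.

Dimensional matrix (Θ×M by m×ΔT×X1×X2×X3×X4×X5×X6):
  Θ: [ 0  1 -3 -2  0  2  2 -3]
  M: [ 1  0 -3  0  3 -1 -3  1]
  [Θ]: (-1)·0+(-1)·1+(-2)·-3+(1)·0+(1)·2+(2)·-3 = 1
  [M]: (-1)·1+(-1)·0+(-2)·-3+(1)·3+(1)·-1+(2)·1 = 9
⇒ Θ M^9

{"Θ": 1, "M": 9}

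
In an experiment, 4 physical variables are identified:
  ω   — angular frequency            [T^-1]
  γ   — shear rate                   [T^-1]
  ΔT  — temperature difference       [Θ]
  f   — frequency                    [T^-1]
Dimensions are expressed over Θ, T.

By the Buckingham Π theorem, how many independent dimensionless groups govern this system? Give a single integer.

Exponent matrix [Θ,T] × [ω,γ,ΔT,f]:
  Θ: [ 0  0  1  0]
  T: [-1 -1  0 -1]
RREF → pivots at {ω,ΔT} ⇒ r = 2
n=4, r=2 ⇒ 2 dimensionless groups

2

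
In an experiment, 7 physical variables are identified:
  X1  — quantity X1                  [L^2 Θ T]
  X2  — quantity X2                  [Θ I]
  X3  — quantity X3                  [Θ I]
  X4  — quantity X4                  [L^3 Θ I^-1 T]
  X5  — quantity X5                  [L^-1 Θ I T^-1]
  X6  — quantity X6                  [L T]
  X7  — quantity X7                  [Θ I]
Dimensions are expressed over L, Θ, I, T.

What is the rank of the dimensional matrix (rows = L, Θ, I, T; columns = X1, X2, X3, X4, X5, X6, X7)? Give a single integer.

Exponent matrix [L,Θ,I,T] × [X1,X2,X3,X4,X5,X6,X7]:
  L: [ 2  0  0  3 -1  1  0]
  Θ: [ 1  1  1  1  1  0  1]
  I: [ 0  1  1 -1  1  0  1]
  T: [ 1  0  0  1 -1  1  0]
Row reduction gives pivot columns X1,X2,X4; rank = 3

3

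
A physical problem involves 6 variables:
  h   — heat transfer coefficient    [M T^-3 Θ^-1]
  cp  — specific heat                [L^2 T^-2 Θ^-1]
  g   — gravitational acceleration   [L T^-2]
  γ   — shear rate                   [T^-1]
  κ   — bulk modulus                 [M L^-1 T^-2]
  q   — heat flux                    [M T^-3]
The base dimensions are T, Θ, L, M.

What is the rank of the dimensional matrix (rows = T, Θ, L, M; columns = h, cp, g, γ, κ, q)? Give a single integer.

Write exponents as rows T,Θ,L,M / cols h,cp,g,γ,κ,q:
  T: [-3 -2 -2 -1 -2 -3]
  Θ: [-1 -1  0  0  0  0]
  L: [ 0  2  1  0 -1  0]
  M: [ 1  0  0  0  1  1]
Row reduction gives pivot columns h,cp,g,γ; rank = 4

4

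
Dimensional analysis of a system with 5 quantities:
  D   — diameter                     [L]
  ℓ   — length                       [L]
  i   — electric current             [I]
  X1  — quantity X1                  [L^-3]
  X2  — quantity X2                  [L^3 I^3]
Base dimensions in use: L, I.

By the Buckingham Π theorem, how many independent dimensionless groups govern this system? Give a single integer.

3

Write exponents as rows L,I / cols D,ℓ,i,X1,X2:
  L: [ 1  1  0 -3  3]
  I: [ 0  0  1  0  3]
Echelon form has 2 nonzero rows (pivots: D,i)
Π count = n − r = 5 − 2 = 3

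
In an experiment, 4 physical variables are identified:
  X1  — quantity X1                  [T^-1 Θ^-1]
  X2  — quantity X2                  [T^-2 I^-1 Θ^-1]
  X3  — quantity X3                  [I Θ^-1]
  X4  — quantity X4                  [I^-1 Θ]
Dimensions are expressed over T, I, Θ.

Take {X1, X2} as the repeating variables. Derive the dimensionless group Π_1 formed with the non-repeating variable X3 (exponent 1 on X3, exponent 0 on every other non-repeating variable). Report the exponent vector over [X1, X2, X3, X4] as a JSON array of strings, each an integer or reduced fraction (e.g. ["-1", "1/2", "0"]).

Exponent matrix [T,I,Θ] × [X1,X2,X3,X4]:
  T: [-1 -2  0  0]
  I: [ 0 -1  1 -1]
  Θ: [-1 -1 -1  1]
Echelon form has 2 nonzero rows (pivots: X1,X2)
Pivot set = {X1,X2}, free = {X3,X4}
RREF:
  r0: [   1    0    2   -2]
  r1: [   0    1   -1    1]
  r2: [   0    0    0    0]
Fix exponent of X3 at 1, X4 at 0; solve each RREF row for its pivot's exponent:
  r0: exp(X1) + (2)·1 = 0 ⇒ exp(X1) = -2
  r1: exp(X2) + (-1)·1 = 0 ⇒ exp(X2) = 1
Π_1 = X1^-2 · X2 · X3

["-2", "1", "1", "0"]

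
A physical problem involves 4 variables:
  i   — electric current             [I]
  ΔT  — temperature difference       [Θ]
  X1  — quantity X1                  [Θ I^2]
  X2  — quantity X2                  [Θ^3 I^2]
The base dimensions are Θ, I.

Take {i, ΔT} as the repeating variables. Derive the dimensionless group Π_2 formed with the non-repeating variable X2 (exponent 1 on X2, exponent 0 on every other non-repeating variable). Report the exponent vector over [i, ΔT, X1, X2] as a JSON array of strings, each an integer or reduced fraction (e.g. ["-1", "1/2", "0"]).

["-2", "-3", "0", "1"]

Exponent matrix [Θ,I] × [i,ΔT,X1,X2]:
  Θ: [ 0  1  1  3]
  I: [ 1  0  2  2]
Row reduction gives pivot columns i,ΔT; rank = 2
Repeat: i,ΔT; free: X1,X2
RREF:
  r0: [   1    0    2    2]
  r1: [   0    1    1    3]
Fix exponent of X2 at 1, X1 at 0; solve each RREF row for its pivot's exponent:
  r0: exp(i) + (2)·1 = 0 ⇒ exp(i) = -2
  r1: exp(ΔT) + (3)·1 = 0 ⇒ exp(ΔT) = -3
Π_2 = i^-2 · ΔT^-3 · X2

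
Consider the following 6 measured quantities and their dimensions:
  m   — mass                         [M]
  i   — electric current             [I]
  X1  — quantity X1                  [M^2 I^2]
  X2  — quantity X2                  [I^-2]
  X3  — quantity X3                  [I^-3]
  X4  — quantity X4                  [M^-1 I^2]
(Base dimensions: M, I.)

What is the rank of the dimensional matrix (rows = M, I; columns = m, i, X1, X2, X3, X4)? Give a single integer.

Write exponents as rows M,I / cols m,i,X1,X2,X3,X4:
  M: [ 1  0  2  0  0 -1]
  I: [ 0  1  2 -2 -3  2]
Row reduction gives pivot columns m,i; rank = 2

2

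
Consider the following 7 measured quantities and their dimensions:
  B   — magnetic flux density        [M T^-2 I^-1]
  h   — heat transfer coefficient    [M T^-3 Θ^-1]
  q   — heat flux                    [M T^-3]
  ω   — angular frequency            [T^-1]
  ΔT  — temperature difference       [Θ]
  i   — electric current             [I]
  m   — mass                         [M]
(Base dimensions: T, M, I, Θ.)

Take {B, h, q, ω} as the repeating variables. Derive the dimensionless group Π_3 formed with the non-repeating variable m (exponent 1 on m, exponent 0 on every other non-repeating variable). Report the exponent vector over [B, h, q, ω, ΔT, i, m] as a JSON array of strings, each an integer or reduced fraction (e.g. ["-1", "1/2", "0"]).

["0", "0", "-1", "3", "0", "0", "1"]

Write exponents as rows T,M,I,Θ / cols B,h,q,ω,ΔT,i,m:
  T: [-2 -3 -3 -1  0  0  0]
  M: [ 1  1  1  0  0  0  1]
  I: [-1  0  0  0  0  1  0]
  Θ: [ 0 -1  0  0  1  0  0]
Row reduction gives pivot columns B,h,q,ω; rank = 4
Pivot set = {B,h,q,ω}, free = {ΔT,i,m}
RREF:
  r0: [   1    0    0    0    0   -1    0]
  r1: [   0    1    0    0   -1    0    0]
  r2: [   0    0    1    0    1    1    1]
  r3: [   0    0    0    1    0   -1   -3]
Fix exponent of m at 1, ΔT at 0, i at 0; solve each RREF row for its pivot's exponent:
  r0: exp(B) + (0)·1 = 0 ⇒ exp(B) = 0
  r1: exp(h) + (0)·1 = 0 ⇒ exp(h) = 0
  r2: exp(q) + (1)·1 = 0 ⇒ exp(q) = -1
  r3: exp(ω) + (-3)·1 = 0 ⇒ exp(ω) = 3
Π_3 = q^-1 · ω^3 · m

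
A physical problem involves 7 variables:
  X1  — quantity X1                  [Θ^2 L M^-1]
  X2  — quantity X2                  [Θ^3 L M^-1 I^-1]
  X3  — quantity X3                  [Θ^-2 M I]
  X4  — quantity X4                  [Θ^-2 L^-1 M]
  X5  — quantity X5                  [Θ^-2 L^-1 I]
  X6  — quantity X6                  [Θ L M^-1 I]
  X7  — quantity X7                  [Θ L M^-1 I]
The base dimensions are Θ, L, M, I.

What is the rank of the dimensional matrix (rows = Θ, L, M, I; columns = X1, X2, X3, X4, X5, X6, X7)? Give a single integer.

Write exponents as rows Θ,L,M,I / cols X1,X2,X3,X4,X5,X6,X7:
  Θ: [ 2  3 -2 -2 -2  1  1]
  L: [ 1  1  0 -1 -1  1  1]
  M: [-1 -1  1  1  0 -1 -1]
  I: [ 0 -1  1  0  1  1  1]
Row reduction gives pivot columns X1,X2,X3; rank = 3

3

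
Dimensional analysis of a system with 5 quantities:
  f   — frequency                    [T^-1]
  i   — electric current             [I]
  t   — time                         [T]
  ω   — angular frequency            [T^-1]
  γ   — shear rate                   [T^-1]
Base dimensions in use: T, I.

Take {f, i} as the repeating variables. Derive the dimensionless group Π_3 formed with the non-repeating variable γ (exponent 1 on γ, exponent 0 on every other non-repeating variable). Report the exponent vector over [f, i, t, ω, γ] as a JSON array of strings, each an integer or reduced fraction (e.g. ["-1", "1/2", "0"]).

["-1", "0", "0", "0", "1"]

Write exponents as rows T,I / cols f,i,t,ω,γ:
  T: [-1  0  1 -1 -1]
  I: [ 0  1  0  0  0]
Echelon form has 2 nonzero rows (pivots: f,i)
Pivot set = {f,i}, free = {t,ω,γ}
RREF:
  r0: [   1    0   -1    1    1]
  r1: [   0    1    0    0    0]
Fix exponent of γ at 1, t at 0, ω at 0; solve each RREF row for its pivot's exponent:
  r0: exp(f) + (1)·1 = 0 ⇒ exp(f) = -1
  r1: exp(i) + (0)·1 = 0 ⇒ exp(i) = 0
Π_3 = f^-1 · γ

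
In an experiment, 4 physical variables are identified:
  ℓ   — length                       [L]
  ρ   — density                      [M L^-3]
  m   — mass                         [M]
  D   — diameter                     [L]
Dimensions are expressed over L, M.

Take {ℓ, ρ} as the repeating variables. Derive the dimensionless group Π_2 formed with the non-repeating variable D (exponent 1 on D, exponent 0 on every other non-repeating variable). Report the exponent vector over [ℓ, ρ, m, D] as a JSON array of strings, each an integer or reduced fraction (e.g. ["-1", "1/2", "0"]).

["-1", "0", "0", "1"]

Exponent matrix [L,M] × [ℓ,ρ,m,D]:
  L: [ 1 -3  0  1]
  M: [ 0  1  1  0]
Echelon form has 2 nonzero rows (pivots: ℓ,ρ)
Repeat: ℓ,ρ; free: m,D
RREF:
  r0: [   1    0    3    1]
  r1: [   0    1    1    0]
Fix exponent of D at 1, m at 0; solve each RREF row for its pivot's exponent:
  r0: exp(ℓ) + (1)·1 = 0 ⇒ exp(ℓ) = -1
  r1: exp(ρ) + (0)·1 = 0 ⇒ exp(ρ) = 0
Π_2 = ℓ^-1 · D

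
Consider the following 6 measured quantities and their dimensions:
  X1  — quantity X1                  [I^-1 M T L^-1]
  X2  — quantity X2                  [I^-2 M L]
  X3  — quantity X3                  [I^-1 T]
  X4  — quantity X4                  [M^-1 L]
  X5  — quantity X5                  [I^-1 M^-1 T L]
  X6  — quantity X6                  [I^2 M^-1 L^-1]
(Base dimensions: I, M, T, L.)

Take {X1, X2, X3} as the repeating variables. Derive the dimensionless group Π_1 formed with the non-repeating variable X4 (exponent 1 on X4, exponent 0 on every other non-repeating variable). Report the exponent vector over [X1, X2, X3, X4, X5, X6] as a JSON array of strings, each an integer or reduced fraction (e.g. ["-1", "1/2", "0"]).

["1", "0", "-1", "1", "0", "0"]

Dimensional matrix (I×M×T×L by X1×X2×X3×X4×X5×X6):
  I: [-1 -2 -1  0 -1  2]
  M: [ 1  1  0 -1 -1 -1]
  T: [ 1  0  1  0  1  0]
  L: [-1  1  0  1  1 -1]
RREF → pivots at {X1,X2,X3} ⇒ r = 3
Repeat: X1,X2,X3; free: X4,X5,X6
RREF:
  r0: [   1    0    0   -1   -1    0]
  r1: [   0    1    0    0    0   -1]
  r2: [   0    0    1    1    2    0]
  r3: [   0    0    0    0    0    0]
Fix exponent of X4 at 1, X5 at 0, X6 at 0; solve each RREF row for its pivot's exponent:
  r0: exp(X1) + (-1)·1 = 0 ⇒ exp(X1) = 1
  r1: exp(X2) + (0)·1 = 0 ⇒ exp(X2) = 0
  r2: exp(X3) + (1)·1 = 0 ⇒ exp(X3) = -1
Π_1 = X1 · X3^-1 · X4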